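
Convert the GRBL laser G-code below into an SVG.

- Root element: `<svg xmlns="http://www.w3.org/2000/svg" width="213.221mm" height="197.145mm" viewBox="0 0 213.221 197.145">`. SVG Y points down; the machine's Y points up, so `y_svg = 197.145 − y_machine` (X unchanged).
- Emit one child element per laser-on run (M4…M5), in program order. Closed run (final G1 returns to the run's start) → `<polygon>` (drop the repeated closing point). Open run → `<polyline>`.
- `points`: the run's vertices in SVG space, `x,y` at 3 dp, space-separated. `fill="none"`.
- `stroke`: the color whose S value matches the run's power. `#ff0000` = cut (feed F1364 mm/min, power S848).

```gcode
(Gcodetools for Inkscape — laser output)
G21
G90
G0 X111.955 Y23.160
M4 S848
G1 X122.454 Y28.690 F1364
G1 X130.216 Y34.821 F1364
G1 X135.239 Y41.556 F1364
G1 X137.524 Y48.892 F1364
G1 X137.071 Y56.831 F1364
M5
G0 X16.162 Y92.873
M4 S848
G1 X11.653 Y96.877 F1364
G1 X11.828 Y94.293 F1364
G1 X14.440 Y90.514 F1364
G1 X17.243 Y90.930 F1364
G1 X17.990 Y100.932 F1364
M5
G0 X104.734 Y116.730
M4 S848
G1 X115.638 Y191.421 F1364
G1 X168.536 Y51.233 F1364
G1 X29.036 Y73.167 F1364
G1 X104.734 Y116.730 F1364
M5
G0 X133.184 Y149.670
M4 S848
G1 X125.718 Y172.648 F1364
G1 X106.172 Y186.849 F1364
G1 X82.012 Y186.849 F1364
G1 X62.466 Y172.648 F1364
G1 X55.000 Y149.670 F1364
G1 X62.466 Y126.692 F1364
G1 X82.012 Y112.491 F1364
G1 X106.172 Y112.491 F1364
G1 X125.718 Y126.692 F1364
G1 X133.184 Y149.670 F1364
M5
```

<svg xmlns="http://www.w3.org/2000/svg" width="213.221mm" height="197.145mm" viewBox="0 0 213.221 197.145">
  <polyline points="111.955,173.985 122.454,168.455 130.216,162.324 135.239,155.589 137.524,148.253 137.071,140.314" fill="none" stroke="#ff0000"/>
  <polyline points="16.162,104.272 11.653,100.268 11.828,102.852 14.440,106.631 17.243,106.215 17.990,96.213" fill="none" stroke="#ff0000"/>
  <polygon points="104.734,80.415 115.638,5.724 168.536,145.912 29.036,123.978" fill="none" stroke="#ff0000"/>
  <polygon points="133.184,47.475 125.718,24.497 106.172,10.296 82.012,10.296 62.466,24.497 55.000,47.475 62.466,70.453 82.012,84.654 106.172,84.654 125.718,70.453" fill="none" stroke="#ff0000"/>
</svg>

Machine Y-up, SVG Y-down with viewBox height 197.145, so y_svg = 197.145 − y_machine; X carries over. Every run uses S848, so all elements get stroke `#ff0000` (cut).

Run 1: The run is open, so emit a `<polyline>` with points (Y-flipped): 111.955,173.985 122.454,168.455 130.216,162.324 135.239,155.589 137.524,148.253 137.071,140.314.

Run 2: The run is open, so emit a `<polyline>` with points (Y-flipped): 16.162,104.272 11.653,100.268 11.828,102.852 14.440,106.631 17.243,106.215 17.990,96.213.

Run 3: The run returns to its start, so emit a `<polygon>` with points (Y-flipped): 104.734,80.415 115.638,5.724 168.536,145.912 29.036,123.978.

Run 4: The run returns to its start, so emit a `<polygon>` with points (Y-flipped): 133.184,47.475 125.718,24.497 106.172,10.296 82.012,10.296 62.466,24.497 55.000,47.475 62.466,70.453 82.012,84.654 106.172,84.654 125.718,70.453.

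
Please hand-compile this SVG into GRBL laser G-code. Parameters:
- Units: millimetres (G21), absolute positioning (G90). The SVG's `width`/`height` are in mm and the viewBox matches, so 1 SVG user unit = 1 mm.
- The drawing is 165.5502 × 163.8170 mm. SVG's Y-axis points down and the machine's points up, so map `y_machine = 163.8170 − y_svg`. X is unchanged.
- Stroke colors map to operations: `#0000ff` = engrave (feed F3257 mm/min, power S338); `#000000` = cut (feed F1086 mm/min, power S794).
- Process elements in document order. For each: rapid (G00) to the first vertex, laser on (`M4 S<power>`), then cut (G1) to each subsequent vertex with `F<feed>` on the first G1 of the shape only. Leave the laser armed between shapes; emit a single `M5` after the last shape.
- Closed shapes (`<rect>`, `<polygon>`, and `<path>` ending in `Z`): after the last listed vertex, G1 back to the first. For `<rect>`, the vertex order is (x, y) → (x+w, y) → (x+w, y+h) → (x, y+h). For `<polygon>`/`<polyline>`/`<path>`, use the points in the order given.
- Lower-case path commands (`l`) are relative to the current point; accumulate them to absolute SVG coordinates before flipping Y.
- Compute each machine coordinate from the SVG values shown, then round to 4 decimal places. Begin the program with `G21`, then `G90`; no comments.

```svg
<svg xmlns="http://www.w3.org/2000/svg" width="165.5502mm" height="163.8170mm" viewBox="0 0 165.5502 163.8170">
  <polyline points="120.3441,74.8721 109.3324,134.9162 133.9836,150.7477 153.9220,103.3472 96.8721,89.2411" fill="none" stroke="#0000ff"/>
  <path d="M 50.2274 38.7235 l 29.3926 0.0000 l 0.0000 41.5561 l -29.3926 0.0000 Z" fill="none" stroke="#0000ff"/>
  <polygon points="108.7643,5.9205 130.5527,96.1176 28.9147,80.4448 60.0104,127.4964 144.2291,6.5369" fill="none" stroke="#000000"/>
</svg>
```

viewBox `0 0 165.5502 163.8170` with mm width/height → 1 unit = 1 mm. Flip: y_m = 163.8170 − y_svg.

**Shape 1** — `<polyline>` open polyline, stroke `#0000ff` → engrave (S338, F3257). Machine vertices: (120.3441,88.9449) → (109.3324,28.9008) → (133.9836,13.0693) → (153.9220,60.4698) → (96.8721,74.5759). Open path.

**Shape 2** — `<path>` rectangle, stroke `#0000ff` → engrave (S338, F3257). Machine vertices: (50.2274,125.0935) → (79.6200,125.0935) → (79.6200,83.5374) → (50.2274,83.5374) → (50.2274,125.0935). Closed: final G1 returns to the first vertex.

**Shape 3** — `<polygon>` closed polygon, stroke `#000000` → cut (S794, F1086). Machine vertices: (108.7643,157.8965) → (130.5527,67.6994) → (28.9147,83.3722) → (60.0104,36.3206) → (144.2291,157.2801) → (108.7643,157.8965). Closed: final G1 returns to the first vertex.

G21
G90
G00 X120.3441 Y88.9449
M4 S338
G1 X109.3324 Y28.9008 F3257
G1 X133.9836 Y13.0693
G1 X153.9220 Y60.4698
G1 X96.8721 Y74.5759
G00 X50.2274 Y125.0935
M4 S338
G1 X79.6200 Y125.0935 F3257
G1 X79.6200 Y83.5374
G1 X50.2274 Y83.5374
G1 X50.2274 Y125.0935
G00 X108.7643 Y157.8965
M4 S794
G1 X130.5527 Y67.6994 F1086
G1 X28.9147 Y83.3722
G1 X60.0104 Y36.3206
G1 X144.2291 Y157.2801
G1 X108.7643 Y157.8965
M5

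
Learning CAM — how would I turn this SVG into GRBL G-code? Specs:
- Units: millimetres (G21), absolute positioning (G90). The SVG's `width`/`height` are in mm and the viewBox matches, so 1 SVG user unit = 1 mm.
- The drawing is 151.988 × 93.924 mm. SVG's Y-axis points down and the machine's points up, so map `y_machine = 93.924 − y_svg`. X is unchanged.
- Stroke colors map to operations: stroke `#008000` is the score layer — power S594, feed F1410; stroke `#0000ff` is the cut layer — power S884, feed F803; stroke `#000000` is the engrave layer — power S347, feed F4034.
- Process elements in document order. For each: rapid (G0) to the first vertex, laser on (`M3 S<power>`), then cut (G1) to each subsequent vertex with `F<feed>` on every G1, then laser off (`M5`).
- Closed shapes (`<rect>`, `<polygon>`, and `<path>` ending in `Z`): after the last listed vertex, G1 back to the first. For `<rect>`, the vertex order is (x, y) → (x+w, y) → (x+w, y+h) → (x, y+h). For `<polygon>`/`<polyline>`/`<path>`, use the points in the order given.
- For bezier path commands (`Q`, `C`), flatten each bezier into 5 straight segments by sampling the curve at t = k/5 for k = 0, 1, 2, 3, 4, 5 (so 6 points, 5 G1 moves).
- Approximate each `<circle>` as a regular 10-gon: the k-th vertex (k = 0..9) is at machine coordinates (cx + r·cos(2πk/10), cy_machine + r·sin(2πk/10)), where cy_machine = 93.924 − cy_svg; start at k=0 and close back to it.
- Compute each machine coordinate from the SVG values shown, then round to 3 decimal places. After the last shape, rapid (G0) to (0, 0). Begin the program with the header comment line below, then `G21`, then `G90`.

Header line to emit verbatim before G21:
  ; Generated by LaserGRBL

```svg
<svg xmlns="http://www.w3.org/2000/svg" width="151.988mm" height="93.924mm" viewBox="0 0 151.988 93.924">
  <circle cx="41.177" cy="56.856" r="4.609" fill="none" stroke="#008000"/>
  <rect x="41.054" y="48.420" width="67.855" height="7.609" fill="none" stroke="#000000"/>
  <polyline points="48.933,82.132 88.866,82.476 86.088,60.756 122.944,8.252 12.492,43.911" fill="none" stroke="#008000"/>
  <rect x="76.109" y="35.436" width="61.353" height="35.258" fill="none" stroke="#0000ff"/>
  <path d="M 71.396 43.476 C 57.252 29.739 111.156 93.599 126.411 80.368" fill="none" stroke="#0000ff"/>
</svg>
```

1 u = 1 mm; y_m = 93.924 − y.

[1] `<circle>` circle, #008000→score S594 F1410: (45.786,37.068) → (44.906,39.777) → (42.601,41.451) → (39.753,41.451) → (37.448,39.777) → (36.568,37.068) → (37.448,34.359) → (39.753,32.685) → (42.601,32.685) → (44.906,34.359) → (45.786,37.068) (closed)

[2] `<rect>` rectangle, #000000→engrave S347 F4034: (41.054,45.504) → (108.909,45.504) → (108.909,37.895) → (41.054,37.895) → (41.054,45.504) (closed)

[3] `<polyline>` open polyline, #008000→score S594 F1410: (48.933,11.792) → (88.866,11.448) → (86.088,33.168) → (122.944,85.672) → (12.492,50.013)

[4] `<rect>` rectangle, #0000ff→cut S884 F803: (76.109,58.488) → (137.462,58.488) → (137.462,23.230) → (76.109,23.230) → (76.109,58.488) (closed)

[5] `<path>` cubic bezier, #0000ff→cut S884 F803: (71.396,50.448) → (70.222,50.616) → (80.258,39.586) → (96.382,24.782) → (113.474,13.631) → (126.411,13.556)

; Generated by LaserGRBL
G21
G90
G0 X45.786 Y37.068
M3 S594
G1 X44.906 Y39.777 F1410
G1 X42.601 Y41.451 F1410
G1 X39.753 Y41.451 F1410
G1 X37.448 Y39.777 F1410
G1 X36.568 Y37.068 F1410
G1 X37.448 Y34.359 F1410
G1 X39.753 Y32.685 F1410
G1 X42.601 Y32.685 F1410
G1 X44.906 Y34.359 F1410
G1 X45.786 Y37.068 F1410
M5
G0 X41.054 Y45.504
M3 S347
G1 X108.909 Y45.504 F4034
G1 X108.909 Y37.895 F4034
G1 X41.054 Y37.895 F4034
G1 X41.054 Y45.504 F4034
M5
G0 X48.933 Y11.792
M3 S594
G1 X88.866 Y11.448 F1410
G1 X86.088 Y33.168 F1410
G1 X122.944 Y85.672 F1410
G1 X12.492 Y50.013 F1410
M5
G0 X76.109 Y58.488
M3 S884
G1 X137.462 Y58.488 F803
G1 X137.462 Y23.230 F803
G1 X76.109 Y23.230 F803
G1 X76.109 Y58.488 F803
M5
G0 X71.396 Y50.448
M3 S884
G1 X70.222 Y50.616 F803
G1 X80.258 Y39.586 F803
G1 X96.382 Y24.782 F803
G1 X113.474 Y13.631 F803
G1 X126.411 Y13.556 F803
M5
G0 X0.000 Y0.000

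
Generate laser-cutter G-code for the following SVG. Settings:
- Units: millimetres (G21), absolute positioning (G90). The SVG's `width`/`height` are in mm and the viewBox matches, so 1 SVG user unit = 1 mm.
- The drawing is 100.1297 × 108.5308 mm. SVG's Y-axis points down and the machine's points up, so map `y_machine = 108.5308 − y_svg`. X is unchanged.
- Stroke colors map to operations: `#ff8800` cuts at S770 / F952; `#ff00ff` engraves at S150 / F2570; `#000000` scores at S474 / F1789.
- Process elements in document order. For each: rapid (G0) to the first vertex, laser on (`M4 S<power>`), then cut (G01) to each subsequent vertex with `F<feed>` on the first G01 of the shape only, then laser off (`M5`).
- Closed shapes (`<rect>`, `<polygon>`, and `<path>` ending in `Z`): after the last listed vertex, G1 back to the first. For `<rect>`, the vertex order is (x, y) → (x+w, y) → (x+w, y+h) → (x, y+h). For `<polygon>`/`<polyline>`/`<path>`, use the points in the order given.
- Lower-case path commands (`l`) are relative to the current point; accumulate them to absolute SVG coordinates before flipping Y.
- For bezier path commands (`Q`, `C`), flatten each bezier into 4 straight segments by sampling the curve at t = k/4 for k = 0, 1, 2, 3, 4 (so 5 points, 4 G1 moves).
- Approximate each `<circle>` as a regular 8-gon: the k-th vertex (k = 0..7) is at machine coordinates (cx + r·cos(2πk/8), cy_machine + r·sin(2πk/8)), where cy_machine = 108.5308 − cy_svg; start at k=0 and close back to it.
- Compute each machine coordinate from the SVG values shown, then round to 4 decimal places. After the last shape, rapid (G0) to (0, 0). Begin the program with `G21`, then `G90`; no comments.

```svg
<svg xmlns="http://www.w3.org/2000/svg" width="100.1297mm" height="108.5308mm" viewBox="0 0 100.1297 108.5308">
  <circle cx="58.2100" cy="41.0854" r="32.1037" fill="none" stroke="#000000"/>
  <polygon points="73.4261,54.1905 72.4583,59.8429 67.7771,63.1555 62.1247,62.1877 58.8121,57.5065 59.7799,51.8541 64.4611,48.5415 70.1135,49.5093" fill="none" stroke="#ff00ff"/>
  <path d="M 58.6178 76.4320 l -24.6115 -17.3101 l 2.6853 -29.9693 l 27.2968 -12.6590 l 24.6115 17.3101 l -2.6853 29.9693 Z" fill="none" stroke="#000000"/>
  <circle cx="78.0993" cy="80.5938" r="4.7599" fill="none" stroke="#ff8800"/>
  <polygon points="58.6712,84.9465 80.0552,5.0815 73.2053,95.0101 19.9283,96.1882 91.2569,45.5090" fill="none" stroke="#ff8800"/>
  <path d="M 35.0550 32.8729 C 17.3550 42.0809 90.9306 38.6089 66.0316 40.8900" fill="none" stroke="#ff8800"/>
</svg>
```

G21
G90
G0 X90.3137 Y67.4454
M4 S474
G01 X80.9107 Y90.1461 F1789
G01 X58.2100 Y99.5491
G01 X35.5093 Y90.1461
G01 X26.1063 Y67.4454
G01 X35.5093 Y44.7447
G01 X58.2100 Y35.3417
G01 X80.9107 Y44.7447
G01 X90.3137 Y67.4454
M5
G0 X73.4261 Y54.3403
M4 S150
G01 X72.4583 Y48.6879 F2570
G01 X67.7771 Y45.3753
G01 X62.1247 Y46.3431
G01 X58.8121 Y51.0243
G01 X59.7799 Y56.6767
G01 X64.4611 Y59.9893
G01 X70.1135 Y59.0215
G01 X73.4261 Y54.3403
M5
G0 X58.6178 Y32.0988
M4 S474
G01 X34.0063 Y49.4089 F1789
G01 X36.6916 Y79.3782
G01 X63.9884 Y92.0372
G01 X88.5999 Y74.7271
G01 X85.9146 Y44.7578
G01 X58.6178 Y32.0988
M5
G0 X82.8592 Y27.9370
M4 S770
G01 X81.4651 Y31.3028 F952
G01 X78.0993 Y32.6969
G01 X74.7335 Y31.3028
G01 X73.3394 Y27.9370
G01 X74.7335 Y24.5712
G01 X78.0993 Y23.1771
G01 X81.4651 Y24.5712
G01 X82.8592 Y27.9370
M5
G0 X58.6712 Y23.5843
M4 S770
G01 X80.0552 Y103.4493 F952
G01 X73.2053 Y13.5207
G01 X19.9283 Y12.3426
G01 X91.2569 Y63.0218
G01 X58.6712 Y23.5843
M5
G0 X35.0550 Y75.6579
M4 S770
G01 X35.9293 Y70.8414 F952
G01 X53.2429 Y69.0518
G01 X69.2067 Y68.5609
G01 X66.0316 Y67.6408
M5
G0 X0.0000 Y0.0000

1 u = 1 mm; y_m = 108.5308 − y.

[1] `<circle>` circle, #000000→score S474 F1789: (90.3137,67.4454) → (80.9107,90.1461) → (58.2100,99.5491) → (35.5093,90.1461) → (26.1063,67.4454) → (35.5093,44.7447) → (58.2100,35.3417) → (80.9107,44.7447) → (90.3137,67.4454) (closed)

[2] `<polygon>` regular polygon, #ff00ff→engrave S150 F2570: (73.4261,54.3403) → (72.4583,48.6879) → (67.7771,45.3753) → (62.1247,46.3431) → (58.8121,51.0243) → (59.7799,56.6767) → (64.4611,59.9893) → (70.1135,59.0215) → (73.4261,54.3403) (closed)

[3] `<path>` regular polygon, #000000→score S474 F1789: (58.6178,32.0988) → (34.0063,49.4089) → (36.6916,79.3782) → (63.9884,92.0372) → (88.5999,74.7271) → (85.9146,44.7578) → (58.6178,32.0988) (closed)

[4] `<circle>` circle, #ff8800→cut S770 F952: (82.8592,27.9370) → (81.4651,31.3028) → (78.0993,32.6969) → (74.7335,31.3028) → (73.3394,27.9370) → (74.7335,24.5712) → (78.0993,23.1771) → (81.4651,24.5712) → (82.8592,27.9370) (closed)

[5] `<polygon>` closed polygon, #ff8800→cut S770 F952: (58.6712,23.5843) → (80.0552,103.4493) → (73.2053,13.5207) → (19.9283,12.3426) → (91.2569,63.0218) → (58.6712,23.5843) (closed)

[6] `<path>` cubic bezier, #ff8800→cut S770 F952: (35.0550,75.6579) → (35.9293,70.8414) → (53.2429,69.0518) → (69.2067,68.5609) → (66.0316,67.6408)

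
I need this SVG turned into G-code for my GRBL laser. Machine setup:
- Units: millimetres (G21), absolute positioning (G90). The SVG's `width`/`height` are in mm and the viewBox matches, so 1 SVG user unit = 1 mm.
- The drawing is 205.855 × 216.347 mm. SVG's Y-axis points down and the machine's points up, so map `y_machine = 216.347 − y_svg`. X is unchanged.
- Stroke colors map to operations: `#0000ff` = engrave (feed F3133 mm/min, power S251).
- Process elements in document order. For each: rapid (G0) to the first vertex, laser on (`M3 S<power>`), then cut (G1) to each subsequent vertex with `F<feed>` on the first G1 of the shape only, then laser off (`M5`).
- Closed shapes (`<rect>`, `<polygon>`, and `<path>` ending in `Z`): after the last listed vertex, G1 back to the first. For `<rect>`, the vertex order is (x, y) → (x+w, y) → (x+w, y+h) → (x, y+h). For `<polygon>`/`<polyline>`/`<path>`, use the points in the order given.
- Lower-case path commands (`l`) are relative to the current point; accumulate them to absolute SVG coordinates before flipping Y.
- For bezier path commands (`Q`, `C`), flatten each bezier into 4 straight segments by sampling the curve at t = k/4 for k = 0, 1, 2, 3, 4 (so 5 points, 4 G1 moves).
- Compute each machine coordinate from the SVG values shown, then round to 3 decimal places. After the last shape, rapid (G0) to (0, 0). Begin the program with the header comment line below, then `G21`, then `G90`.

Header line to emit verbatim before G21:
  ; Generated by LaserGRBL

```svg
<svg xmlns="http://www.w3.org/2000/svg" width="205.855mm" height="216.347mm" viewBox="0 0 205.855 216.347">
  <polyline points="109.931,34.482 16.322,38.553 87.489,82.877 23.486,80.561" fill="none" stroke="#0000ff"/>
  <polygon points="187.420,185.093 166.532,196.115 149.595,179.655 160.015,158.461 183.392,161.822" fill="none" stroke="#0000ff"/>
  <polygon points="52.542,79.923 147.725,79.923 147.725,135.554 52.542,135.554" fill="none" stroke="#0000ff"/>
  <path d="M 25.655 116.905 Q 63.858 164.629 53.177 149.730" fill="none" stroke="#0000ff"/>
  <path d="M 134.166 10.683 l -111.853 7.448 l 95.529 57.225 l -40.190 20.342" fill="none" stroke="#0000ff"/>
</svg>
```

Since the viewBox matches the mm dimensions, user units are millimetres directly. The only transform is the Y-flip y_m = 216.347 − y_svg.

Shape 1 is a open polyline drawn with `<polyline>`. Its stroke #0000ff means engrave at S251, F3133. After flipping Y the toolpath is (109.931,181.865) → (16.322,177.794) → (87.489,133.470) → (23.486,135.786).

Shape 2 is a regular polygon drawn with `<polygon>`. Its stroke #0000ff means engrave at S251, F3133. After flipping Y the toolpath is (187.420,31.254) → (166.532,20.232) → (149.595,36.692) → (160.015,57.886) → (183.392,54.525) → (187.420,31.254), returning to the start.

Shape 3 is a rectangle drawn with `<polygon>`. Its stroke #0000ff means engrave at S251, F3133. After flipping Y the toolpath is (52.542,136.424) → (147.725,136.424) → (147.725,80.793) → (52.542,80.793) → (52.542,136.424), returning to the start.

Shape 4 is a quadratic bezier drawn with `<path>`. Its stroke #0000ff means engrave at S251, F3133. After flipping Y the toolpath is (25.655,99.442) → (41.701,79.494) → (51.637,67.374) → (55.462,63.081) → (53.177,66.617).

Shape 5 is a open polyline drawn with `<path>`. Its stroke #0000ff means engrave at S251, F3133. After flipping Y the toolpath is (134.166,205.664) → (22.313,198.216) → (117.842,140.991) → (77.652,120.649).

; Generated by LaserGRBL
G21
G90
G0 X109.931 Y181.865
M3 S251
G1 X16.322 Y177.794 F3133
G1 X87.489 Y133.470
G1 X23.486 Y135.786
M5
G0 X187.420 Y31.254
M3 S251
G1 X166.532 Y20.232 F3133
G1 X149.595 Y36.692
G1 X160.015 Y57.886
G1 X183.392 Y54.525
G1 X187.420 Y31.254
M5
G0 X52.542 Y136.424
M3 S251
G1 X147.725 Y136.424 F3133
G1 X147.725 Y80.793
G1 X52.542 Y80.793
G1 X52.542 Y136.424
M5
G0 X25.655 Y99.442
M3 S251
G1 X41.701 Y79.494 F3133
G1 X51.637 Y67.374
G1 X55.462 Y63.081
G1 X53.177 Y66.617
M5
G0 X134.166 Y205.664
M3 S251
G1 X22.313 Y198.216 F3133
G1 X117.842 Y140.991
G1 X77.652 Y120.649
M5
G0 X0.000 Y0.000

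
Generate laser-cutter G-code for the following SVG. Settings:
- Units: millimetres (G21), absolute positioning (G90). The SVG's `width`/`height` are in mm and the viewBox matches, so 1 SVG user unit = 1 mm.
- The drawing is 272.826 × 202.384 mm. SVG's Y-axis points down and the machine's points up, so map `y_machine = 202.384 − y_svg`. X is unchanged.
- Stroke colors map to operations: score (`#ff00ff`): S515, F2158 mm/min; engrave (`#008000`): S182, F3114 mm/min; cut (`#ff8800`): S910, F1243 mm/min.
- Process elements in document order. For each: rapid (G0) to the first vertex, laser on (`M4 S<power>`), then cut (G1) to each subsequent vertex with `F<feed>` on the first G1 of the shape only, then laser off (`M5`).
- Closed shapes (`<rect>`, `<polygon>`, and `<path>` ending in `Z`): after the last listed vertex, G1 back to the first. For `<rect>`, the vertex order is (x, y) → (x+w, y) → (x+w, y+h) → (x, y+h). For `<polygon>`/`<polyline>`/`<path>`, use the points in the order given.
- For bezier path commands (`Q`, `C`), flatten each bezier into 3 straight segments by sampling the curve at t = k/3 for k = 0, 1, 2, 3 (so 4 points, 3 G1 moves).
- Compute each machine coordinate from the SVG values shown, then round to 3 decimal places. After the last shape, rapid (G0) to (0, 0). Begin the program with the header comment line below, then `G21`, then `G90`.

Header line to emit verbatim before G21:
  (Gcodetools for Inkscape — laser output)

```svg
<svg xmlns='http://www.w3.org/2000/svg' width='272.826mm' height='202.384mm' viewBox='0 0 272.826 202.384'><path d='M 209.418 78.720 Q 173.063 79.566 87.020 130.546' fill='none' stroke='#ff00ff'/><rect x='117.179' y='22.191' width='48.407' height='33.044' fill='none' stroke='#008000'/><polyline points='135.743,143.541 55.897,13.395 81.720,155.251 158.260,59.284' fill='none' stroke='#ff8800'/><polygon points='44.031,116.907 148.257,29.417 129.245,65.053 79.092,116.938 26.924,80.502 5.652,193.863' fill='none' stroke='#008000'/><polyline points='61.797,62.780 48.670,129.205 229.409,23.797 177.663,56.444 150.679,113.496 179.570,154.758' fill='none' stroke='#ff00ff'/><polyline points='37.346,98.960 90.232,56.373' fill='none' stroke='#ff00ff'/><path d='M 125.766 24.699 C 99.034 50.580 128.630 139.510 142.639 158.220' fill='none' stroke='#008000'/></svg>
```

(Gcodetools for Inkscape — laser output)
G21
G90
G0 X209.418 Y123.664
M4 S515
G1 X179.660 Y117.530 F2158
G1 X138.861 Y100.254
G1 X87.020 Y71.838
M5
G0 X117.179 Y180.193
M4 S182
G1 X165.586 Y180.193 F3114
G1 X165.586 Y147.149
G1 X117.179 Y147.149
G1 X117.179 Y180.193
M5
G0 X135.743 Y58.843
M4 S910
G1 X55.897 Y188.989 F1243
G1 X81.720 Y47.133
G1 X158.260 Y143.100
M5
G0 X44.031 Y85.477
M4 S182
G1 X148.257 Y172.967 F3114
G1 X129.245 Y137.331
G1 X79.092 Y85.446
G1 X26.924 Y121.882
G1 X5.652 Y8.521
G1 X44.031 Y85.477
M5
G0 X61.797 Y139.604
M4 S515
G1 X48.670 Y73.179 F2158
G1 X229.409 Y178.587
G1 X177.663 Y145.940
G1 X150.679 Y88.888
G1 X179.570 Y47.626
M5
G0 X37.346 Y103.424
M4 S515
G1 X90.232 Y146.011 F2158
M5
G0 X125.766 Y177.685
M4 S182
G1 X115.146 Y135.724 F3114
G1 X126.098 Y81.345
G1 X142.639 Y44.164
M5
G0 X0.000 Y0.000

1 u = 1 mm; y_m = 202.384 − y.

[1] `<path>` quadratic bezier, #ff00ff→score S515 F2158: (209.418,123.664) → (179.660,117.530) → (138.861,100.254) → (87.020,71.838)

[2] `<rect>` rectangle, #008000→engrave S182 F3114: (117.179,180.193) → (165.586,180.193) → (165.586,147.149) → (117.179,147.149) → (117.179,180.193) (closed)

[3] `<polyline>` open polyline, #ff8800→cut S910 F1243: (135.743,58.843) → (55.897,188.989) → (81.720,47.133) → (158.260,143.100)

[4] `<polygon>` closed polygon, #008000→engrave S182 F3114: (44.031,85.477) → (148.257,172.967) → (129.245,137.331) → (79.092,85.446) → (26.924,121.882) → (5.652,8.521) → (44.031,85.477) (closed)

[5] `<polyline>` open polyline, #ff00ff→score S515 F2158: (61.797,139.604) → (48.670,73.179) → (229.409,178.587) → (177.663,145.940) → (150.679,88.888) → (179.570,47.626)

[6] `<polyline>` line segment, #ff00ff→score S515 F2158: (37.346,103.424) → (90.232,146.011)

[7] `<path>` cubic bezier, #008000→engrave S182 F3114: (125.766,177.685) → (115.146,135.724) → (126.098,81.345) → (142.639,44.164)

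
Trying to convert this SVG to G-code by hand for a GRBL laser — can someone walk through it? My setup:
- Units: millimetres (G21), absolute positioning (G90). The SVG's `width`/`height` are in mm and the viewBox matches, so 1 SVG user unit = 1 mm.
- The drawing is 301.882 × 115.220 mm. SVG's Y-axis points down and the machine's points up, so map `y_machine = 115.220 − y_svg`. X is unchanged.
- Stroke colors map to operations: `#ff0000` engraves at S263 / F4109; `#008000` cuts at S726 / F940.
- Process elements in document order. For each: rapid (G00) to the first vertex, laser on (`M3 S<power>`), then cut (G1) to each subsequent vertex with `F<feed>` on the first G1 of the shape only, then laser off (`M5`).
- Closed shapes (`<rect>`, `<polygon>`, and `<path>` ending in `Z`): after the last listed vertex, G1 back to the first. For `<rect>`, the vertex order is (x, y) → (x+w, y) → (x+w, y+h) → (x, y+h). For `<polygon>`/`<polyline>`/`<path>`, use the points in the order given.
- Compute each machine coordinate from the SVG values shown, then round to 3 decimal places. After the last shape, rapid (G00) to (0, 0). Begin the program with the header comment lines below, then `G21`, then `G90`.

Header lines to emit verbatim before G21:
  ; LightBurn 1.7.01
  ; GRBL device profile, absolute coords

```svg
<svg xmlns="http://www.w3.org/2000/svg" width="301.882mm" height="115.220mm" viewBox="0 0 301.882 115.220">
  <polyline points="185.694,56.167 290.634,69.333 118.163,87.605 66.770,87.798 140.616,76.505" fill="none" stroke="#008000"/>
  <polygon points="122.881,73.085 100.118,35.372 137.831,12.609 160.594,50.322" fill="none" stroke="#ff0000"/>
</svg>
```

; LightBurn 1.7.01
; GRBL device profile, absolute coords
G21
G90
G00 X185.694 Y59.053
M3 S726
G1 X290.634 Y45.887 F940
G1 X118.163 Y27.615
G1 X66.770 Y27.422
G1 X140.616 Y38.715
M5
G00 X122.881 Y42.135
M3 S263
G1 X100.118 Y79.848 F4109
G1 X137.831 Y102.611
G1 X160.594 Y64.898
G1 X122.881 Y42.135
M5
G00 X0.000 Y0.000

Since the viewBox matches the mm dimensions, user units are millimetres directly. The only transform is the Y-flip y_m = 115.220 − y_svg.

Shape 1 is a open polyline drawn with `<polyline>`. Its stroke #008000 means cut at S726, F940. After flipping Y the toolpath is (185.694,59.053) → (290.634,45.887) → (118.163,27.615) → (66.770,27.422) → (140.616,38.715).

Shape 2 is a regular polygon drawn with `<polygon>`. Its stroke #ff0000 means engrave at S263, F4109. After flipping Y the toolpath is (122.881,42.135) → (100.118,79.848) → (137.831,102.611) → (160.594,64.898) → (122.881,42.135), returning to the start.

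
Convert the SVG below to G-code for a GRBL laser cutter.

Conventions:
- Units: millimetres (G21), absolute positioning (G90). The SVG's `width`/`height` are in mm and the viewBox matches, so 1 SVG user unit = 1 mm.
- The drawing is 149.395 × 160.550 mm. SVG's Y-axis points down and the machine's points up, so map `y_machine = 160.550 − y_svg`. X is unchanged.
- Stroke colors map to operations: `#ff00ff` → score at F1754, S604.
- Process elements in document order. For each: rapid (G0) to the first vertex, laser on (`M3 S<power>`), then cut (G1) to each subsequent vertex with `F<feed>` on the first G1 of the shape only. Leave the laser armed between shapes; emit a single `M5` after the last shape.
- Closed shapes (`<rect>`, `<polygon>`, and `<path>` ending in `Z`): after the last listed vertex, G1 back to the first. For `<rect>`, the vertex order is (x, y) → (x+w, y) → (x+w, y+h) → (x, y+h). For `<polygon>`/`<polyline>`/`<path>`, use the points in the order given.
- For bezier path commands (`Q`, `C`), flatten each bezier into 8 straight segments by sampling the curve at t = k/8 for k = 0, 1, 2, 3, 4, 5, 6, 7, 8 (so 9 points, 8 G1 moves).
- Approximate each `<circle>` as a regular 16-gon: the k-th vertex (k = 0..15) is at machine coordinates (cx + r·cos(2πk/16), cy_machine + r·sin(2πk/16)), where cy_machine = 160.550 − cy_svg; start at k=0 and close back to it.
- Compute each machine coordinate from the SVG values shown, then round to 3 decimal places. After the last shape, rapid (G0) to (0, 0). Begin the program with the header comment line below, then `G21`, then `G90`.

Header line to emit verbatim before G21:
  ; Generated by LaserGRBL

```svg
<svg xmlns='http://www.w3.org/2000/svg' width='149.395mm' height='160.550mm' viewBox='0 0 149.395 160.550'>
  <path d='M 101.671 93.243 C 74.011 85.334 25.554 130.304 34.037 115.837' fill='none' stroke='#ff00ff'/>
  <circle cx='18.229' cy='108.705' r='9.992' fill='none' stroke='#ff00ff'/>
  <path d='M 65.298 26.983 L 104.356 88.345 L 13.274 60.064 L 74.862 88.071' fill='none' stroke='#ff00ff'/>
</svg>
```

viewBox `0 0 149.395 160.550` with mm width/height → 1 unit = 1 mm. Flip: y_m = 160.550 − y_svg.

**Shape 1** — `<path>` cubic bezier, stroke `#ff00ff` → score (S604, F1754). Control points (SVG): P0=(101.671,93.243), P1=(74.011,85.334), P2=(25.554,130.304), P3=(34.037,115.837); sampled at t=k/8. Machine vertices: (101.671,67.307) → (90.475,68.014) → (78.241,65.079) → (65.879,59.819) → (54.300,53.551) → (44.416,47.590) → (37.136,43.252) → (33.373,41.855) → (34.037,44.713). Open path.

**Shape 2** — `<circle>` circle, stroke `#ff00ff` → score (S604, F1754). Machine vertices: (28.221,51.845) → (27.460,55.669) → (25.294,58.910) → (22.053,61.076) → (18.229,61.837) → (14.405,61.076) → (11.164,58.910) → (8.998,55.669) → (8.237,51.845) → (8.998,48.021) → (11.164,44.780) → (14.405,42.614) → (18.229,41.853) → (22.053,42.614) → (25.294,44.780) → (27.460,48.021) → (28.221,51.845). Closed: final G1 returns to the first vertex.

**Shape 3** — `<path>` open polyline, stroke `#ff00ff` → score (S604, F1754). Machine vertices: (65.298,133.567) → (104.356,72.205) → (13.274,100.486) → (74.862,72.479). Open path.

; Generated by LaserGRBL
G21
G90
G0 X101.671 Y67.307
M3 S604
G1 X90.475 Y68.014 F1754
G1 X78.241 Y65.079
G1 X65.879 Y59.819
G1 X54.300 Y53.551
G1 X44.416 Y47.590
G1 X37.136 Y43.252
G1 X33.373 Y41.855
G1 X34.037 Y44.713
G0 X28.221 Y51.845
M3 S604
G1 X27.460 Y55.669 F1754
G1 X25.294 Y58.910
G1 X22.053 Y61.076
G1 X18.229 Y61.837
G1 X14.405 Y61.076
G1 X11.164 Y58.910
G1 X8.998 Y55.669
G1 X8.237 Y51.845
G1 X8.998 Y48.021
G1 X11.164 Y44.780
G1 X14.405 Y42.614
G1 X18.229 Y41.853
G1 X22.053 Y42.614
G1 X25.294 Y44.780
G1 X27.460 Y48.021
G1 X28.221 Y51.845
G0 X65.298 Y133.567
M3 S604
G1 X104.356 Y72.205 F1754
G1 X13.274 Y100.486
G1 X74.862 Y72.479
M5
G0 X0.000 Y0.000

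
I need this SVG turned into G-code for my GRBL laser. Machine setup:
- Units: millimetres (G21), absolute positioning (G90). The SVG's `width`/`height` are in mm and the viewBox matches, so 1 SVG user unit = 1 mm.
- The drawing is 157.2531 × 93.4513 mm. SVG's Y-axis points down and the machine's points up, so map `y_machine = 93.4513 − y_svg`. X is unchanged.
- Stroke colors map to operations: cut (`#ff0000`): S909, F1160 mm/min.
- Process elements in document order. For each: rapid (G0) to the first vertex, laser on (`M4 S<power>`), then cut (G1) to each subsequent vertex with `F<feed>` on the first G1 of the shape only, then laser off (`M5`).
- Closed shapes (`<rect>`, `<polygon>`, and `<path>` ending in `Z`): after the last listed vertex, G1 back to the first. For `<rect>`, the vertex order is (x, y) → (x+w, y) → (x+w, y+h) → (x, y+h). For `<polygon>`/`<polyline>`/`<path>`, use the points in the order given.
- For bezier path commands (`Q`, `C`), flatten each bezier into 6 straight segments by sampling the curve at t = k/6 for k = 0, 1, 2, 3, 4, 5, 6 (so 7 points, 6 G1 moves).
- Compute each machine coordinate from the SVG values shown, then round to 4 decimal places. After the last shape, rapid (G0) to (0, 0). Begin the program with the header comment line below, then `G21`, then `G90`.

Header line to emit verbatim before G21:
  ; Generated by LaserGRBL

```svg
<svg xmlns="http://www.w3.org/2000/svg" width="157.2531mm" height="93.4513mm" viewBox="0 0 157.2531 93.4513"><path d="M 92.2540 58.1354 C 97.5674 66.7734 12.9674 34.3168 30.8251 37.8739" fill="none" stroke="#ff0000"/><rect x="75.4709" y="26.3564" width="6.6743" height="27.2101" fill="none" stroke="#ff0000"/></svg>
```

; Generated by LaserGRBL
G21
G90
G0 X92.2540 Y35.3159
M4 S909
G1 X88.3085 Y34.0645 F1160
G1 X74.7211 Y37.5202
G1 X56.8354 Y43.5413
G1 X39.9951 Y49.9858
G1 X29.5438 Y54.7118
G1 X30.8251 Y55.5774
M5
G0 X75.4709 Y67.0949
M4 S909
G1 X82.1452 Y67.0949 F1160
G1 X82.1452 Y39.8848
G1 X75.4709 Y39.8848
G1 X75.4709 Y67.0949
M5
G0 X0.0000 Y0.0000

Since the viewBox matches the mm dimensions, user units are millimetres directly. The only transform is the Y-flip y_m = 93.4513 − y_svg.

Shape 1 is a cubic bezier drawn with `<path>`. Its stroke #ff0000 means cut at S909, F1160. After flipping Y the toolpath is (92.2540,35.3159) → (88.3085,34.0645) → (74.7211,37.5202) → (56.8354,43.5413) → (39.9951,49.9858) → (29.5438,54.7118) → (30.8251,55.5774).

Shape 2 is a rectangle drawn with `<rect>`. Its stroke #ff0000 means cut at S909, F1160. After flipping Y the toolpath is (75.4709,67.0949) → (82.1452,67.0949) → (82.1452,39.8848) → (75.4709,39.8848) → (75.4709,67.0949), returning to the start.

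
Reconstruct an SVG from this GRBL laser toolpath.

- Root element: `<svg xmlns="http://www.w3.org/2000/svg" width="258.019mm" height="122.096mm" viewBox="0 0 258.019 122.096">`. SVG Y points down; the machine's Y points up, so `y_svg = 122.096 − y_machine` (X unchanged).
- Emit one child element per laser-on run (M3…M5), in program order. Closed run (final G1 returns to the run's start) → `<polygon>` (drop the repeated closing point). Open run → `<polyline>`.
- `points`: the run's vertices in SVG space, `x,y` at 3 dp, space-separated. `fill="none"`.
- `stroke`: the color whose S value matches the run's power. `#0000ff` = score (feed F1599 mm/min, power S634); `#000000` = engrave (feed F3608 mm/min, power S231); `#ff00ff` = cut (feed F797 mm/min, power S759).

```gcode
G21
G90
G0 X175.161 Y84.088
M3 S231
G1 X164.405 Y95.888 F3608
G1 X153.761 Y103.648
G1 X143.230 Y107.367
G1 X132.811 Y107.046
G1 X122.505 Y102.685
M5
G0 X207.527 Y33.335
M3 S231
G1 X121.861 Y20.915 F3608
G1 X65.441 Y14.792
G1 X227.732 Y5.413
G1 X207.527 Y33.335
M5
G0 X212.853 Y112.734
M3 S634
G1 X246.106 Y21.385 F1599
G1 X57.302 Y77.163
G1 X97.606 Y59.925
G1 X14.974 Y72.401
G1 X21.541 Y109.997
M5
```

<svg xmlns="http://www.w3.org/2000/svg" width="258.019mm" height="122.096mm" viewBox="0 0 258.019 122.096">
  <polyline points="175.161,38.008 164.405,26.208 153.761,18.448 143.230,14.729 132.811,15.050 122.505,19.411" fill="none" stroke="#000000"/>
  <polygon points="207.527,88.761 121.861,101.181 65.441,107.304 227.732,116.683" fill="none" stroke="#000000"/>
  <polyline points="212.853,9.362 246.106,100.711 57.302,44.933 97.606,62.171 14.974,49.695 21.541,12.099" fill="none" stroke="#0000ff"/>
</svg>

Each laser-on run becomes one SVG element. Flip Y back into SVG space with y_svg = 122.096 − y_machine.

Run 1: power S231 maps to stroke `#000000` (engrave). The run is open, so emit a `<polyline>` with points (Y-flipped): 175.161,38.008 164.405,26.208 153.761,18.448 143.230,14.729 132.811,15.050 122.505,19.411.

Run 2: the run's S231 means `#000000` (engrave). The run returns to its start, so emit a `<polygon>` with points (Y-flipped): 207.527,88.761 121.861,101.181 65.441,107.304 227.732,116.683.

Run 3: S634 ⇒ score layer `#0000ff`. The run is open, so emit a `<polyline>` with points (Y-flipped): 212.853,9.362 246.106,100.711 57.302,44.933 97.606,62.171 14.974,49.695 21.541,12.099.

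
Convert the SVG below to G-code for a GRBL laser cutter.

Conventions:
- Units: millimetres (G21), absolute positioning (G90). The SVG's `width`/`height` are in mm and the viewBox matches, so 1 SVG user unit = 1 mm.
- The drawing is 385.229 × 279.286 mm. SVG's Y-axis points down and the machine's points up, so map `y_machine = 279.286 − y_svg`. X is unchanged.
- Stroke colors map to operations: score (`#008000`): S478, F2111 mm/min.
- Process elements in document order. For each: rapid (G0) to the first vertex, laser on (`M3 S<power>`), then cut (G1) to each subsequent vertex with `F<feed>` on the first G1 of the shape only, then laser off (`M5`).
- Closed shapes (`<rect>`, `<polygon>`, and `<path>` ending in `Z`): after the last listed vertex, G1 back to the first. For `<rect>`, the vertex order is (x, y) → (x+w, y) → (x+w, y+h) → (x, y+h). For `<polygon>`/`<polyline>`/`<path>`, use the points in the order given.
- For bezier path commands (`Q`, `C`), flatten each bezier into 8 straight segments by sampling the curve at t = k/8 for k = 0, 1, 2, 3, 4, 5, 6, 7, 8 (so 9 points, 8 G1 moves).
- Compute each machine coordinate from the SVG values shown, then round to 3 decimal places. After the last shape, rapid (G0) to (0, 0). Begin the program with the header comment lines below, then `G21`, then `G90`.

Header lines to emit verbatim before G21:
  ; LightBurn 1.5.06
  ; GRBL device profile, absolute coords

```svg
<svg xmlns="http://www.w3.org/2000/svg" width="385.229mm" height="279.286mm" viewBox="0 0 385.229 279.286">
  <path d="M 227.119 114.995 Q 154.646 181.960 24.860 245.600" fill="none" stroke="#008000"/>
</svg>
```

; LightBurn 1.5.06
; GRBL device profile, absolute coords
G21
G90
G0 X227.119 Y164.291
M3 S478
G1 X208.105 Y147.602 F2111
G1 X187.300 Y131.016
G1 X164.705 Y114.535
G1 X140.318 Y98.157
G1 X114.140 Y81.884
G1 X86.171 Y65.714
G1 X56.411 Y49.648
G1 X24.860 Y33.686
M5
G0 X0.000 Y0.000

viewBox `0 0 385.229 279.286` with mm width/height → 1 unit = 1 mm. Flip: y_m = 279.286 − y_svg.

**Shape 1** — `<path>` quadratic bezier, stroke `#008000` → score (S478, F2111). Control points (SVG): P0=(227.119,114.995), P1=(154.646,181.960), P2=(24.860,245.600); sampled at t=k/8. Machine vertices: (227.119,164.291) → (208.105,147.602) → (187.300,131.016) → (164.705,114.535) → (140.318,98.157) → (114.140,81.884) → (86.171,65.714) → (56.411,49.648) → (24.860,33.686). Open path.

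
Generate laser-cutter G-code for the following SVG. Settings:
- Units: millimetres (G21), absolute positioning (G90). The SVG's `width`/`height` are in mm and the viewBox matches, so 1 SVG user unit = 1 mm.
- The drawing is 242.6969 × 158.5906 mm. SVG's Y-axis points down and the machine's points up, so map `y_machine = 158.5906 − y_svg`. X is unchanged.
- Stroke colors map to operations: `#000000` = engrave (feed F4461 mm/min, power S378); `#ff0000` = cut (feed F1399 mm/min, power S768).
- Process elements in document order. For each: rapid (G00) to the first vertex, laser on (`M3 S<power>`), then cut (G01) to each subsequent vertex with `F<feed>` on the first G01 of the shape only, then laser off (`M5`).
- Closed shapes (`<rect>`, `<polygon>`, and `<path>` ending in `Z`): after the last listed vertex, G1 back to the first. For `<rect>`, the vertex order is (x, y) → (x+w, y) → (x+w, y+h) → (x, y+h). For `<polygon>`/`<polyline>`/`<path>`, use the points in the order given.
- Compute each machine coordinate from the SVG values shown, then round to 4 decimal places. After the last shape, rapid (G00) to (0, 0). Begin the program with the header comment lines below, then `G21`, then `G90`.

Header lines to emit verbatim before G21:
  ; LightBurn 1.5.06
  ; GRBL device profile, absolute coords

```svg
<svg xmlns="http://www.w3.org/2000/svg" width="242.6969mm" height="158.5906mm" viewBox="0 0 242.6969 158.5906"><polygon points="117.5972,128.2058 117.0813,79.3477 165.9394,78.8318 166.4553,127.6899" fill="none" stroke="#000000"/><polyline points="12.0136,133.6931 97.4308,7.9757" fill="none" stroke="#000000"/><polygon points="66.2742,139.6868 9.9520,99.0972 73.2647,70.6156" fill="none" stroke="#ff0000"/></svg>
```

viewBox `0 0 242.6969 158.5906` with mm width/height → 1 unit = 1 mm. Flip: y_m = 158.5906 − y_svg.

**Shape 1** — `<polygon>` regular polygon, stroke `#000000` → engrave (S378, F4461). Machine vertices: (117.5972,30.3848) → (117.0813,79.2429) → (165.9394,79.7588) → (166.4553,30.9007) → (117.5972,30.3848). Closed: final G1 returns to the first vertex.

**Shape 2** — `<polyline>` line segment, stroke `#000000` → engrave (S378, F4461). Machine vertices: (12.0136,24.8975) → (97.4308,150.6149). Open path.

**Shape 3** — `<polygon>` regular polygon, stroke `#ff0000` → cut (S768, F1399). Machine vertices: (66.2742,18.9038) → (9.9520,59.4934) → (73.2647,87.9750) → (66.2742,18.9038). Closed: final G1 returns to the first vertex.

; LightBurn 1.5.06
; GRBL device profile, absolute coords
G21
G90
G00 X117.5972 Y30.3848
M3 S378
G01 X117.0813 Y79.2429 F4461
G01 X165.9394 Y79.7588
G01 X166.4553 Y30.9007
G01 X117.5972 Y30.3848
M5
G00 X12.0136 Y24.8975
M3 S378
G01 X97.4308 Y150.6149 F4461
M5
G00 X66.2742 Y18.9038
M3 S768
G01 X9.9520 Y59.4934 F1399
G01 X73.2647 Y87.9750
G01 X66.2742 Y18.9038
M5
G00 X0.0000 Y0.0000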